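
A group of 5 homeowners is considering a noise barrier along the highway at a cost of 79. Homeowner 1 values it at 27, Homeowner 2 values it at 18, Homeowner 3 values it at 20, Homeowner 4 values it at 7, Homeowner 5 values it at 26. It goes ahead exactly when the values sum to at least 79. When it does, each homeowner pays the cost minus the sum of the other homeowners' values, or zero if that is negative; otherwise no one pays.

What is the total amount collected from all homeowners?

16

Total value 98 ≥ cost 79, so it is built.
Homeowner 1: others sum to 71; max(0, 79 - 71) = 8.
Homeowner 2: others sum to 80; max(0, 79 - 80) = 0.
Homeowner 3: others sum to 78; max(0, 79 - 78) = 1.
Homeowner 4: others sum to 91; max(0, 79 - 91) = 0.
Homeowner 5: others sum to 72; max(0, 79 - 72) = 7.
Total collected = 8 + 0 + 1 + 0 + 7 = 16.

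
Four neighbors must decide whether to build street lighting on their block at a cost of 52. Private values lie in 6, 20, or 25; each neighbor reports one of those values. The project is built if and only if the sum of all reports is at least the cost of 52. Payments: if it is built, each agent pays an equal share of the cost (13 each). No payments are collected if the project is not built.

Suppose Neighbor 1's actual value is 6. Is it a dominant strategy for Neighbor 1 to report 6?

Yes

Check each profile of the others' reports and compare truth against every alternative report.
Others report (6, 6, 20): truth gives 0, best alternative gives -7.
Others report (6, 6, 25): truth gives 0, best alternative gives -7.
Others report (6, 20, 6): truth gives 0, best alternative gives -7.
Others report (6, 25, 6): truth gives 0, best alternative gives -7.
Others report (20, 6, 6): truth gives 0, best alternative gives -7.
Others report (25, 6, 6): truth gives 0, best alternative gives -7.
(Remaining 21 profiles checked similarly; truth is weakly best in each.)
In every case the truthful report is at least as good as any alternative, so it is a dominant strategy.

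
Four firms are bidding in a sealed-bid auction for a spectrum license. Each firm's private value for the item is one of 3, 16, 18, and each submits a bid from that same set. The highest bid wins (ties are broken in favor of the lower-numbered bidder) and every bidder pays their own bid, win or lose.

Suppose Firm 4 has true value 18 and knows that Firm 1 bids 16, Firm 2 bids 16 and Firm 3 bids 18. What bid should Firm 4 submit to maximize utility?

3

Bid 3: loses but pays 3, utility -3.
Bid 16: loses but pays 16, utility -16.
Bid 18: loses but pays 18, utility -18.
The best choice is 3 with utility -3.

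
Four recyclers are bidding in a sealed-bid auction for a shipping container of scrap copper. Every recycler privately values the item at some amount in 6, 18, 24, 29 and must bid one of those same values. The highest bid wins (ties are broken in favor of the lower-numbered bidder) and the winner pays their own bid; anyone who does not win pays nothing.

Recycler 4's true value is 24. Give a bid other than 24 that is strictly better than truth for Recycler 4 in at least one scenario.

Suppose Recycler 1 bids 6, Recycler 2 bids 6 and Recycler 3 bids 6.
Bid 24: wins, pays 24, utility 24 - 24 = 0.
Bid 18: wins, pays 18, utility 24 - 18 = 6.
So bidding 18 beats truth here (6 > 0).

18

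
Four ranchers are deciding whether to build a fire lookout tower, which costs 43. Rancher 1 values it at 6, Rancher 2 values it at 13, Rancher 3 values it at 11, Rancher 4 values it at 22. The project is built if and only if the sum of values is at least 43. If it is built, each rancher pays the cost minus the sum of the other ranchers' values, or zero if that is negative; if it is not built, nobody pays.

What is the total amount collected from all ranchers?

19

Total value 52 ≥ cost 43, so it is built.
Rancher 1: others sum to 46; max(0, 43 - 46) = 0.
Rancher 2: others sum to 39; max(0, 43 - 39) = 4.
Rancher 3: others sum to 41; max(0, 43 - 41) = 2.
Rancher 4: others sum to 30; max(0, 43 - 30) = 13.
Total collected = 0 + 4 + 2 + 13 = 19.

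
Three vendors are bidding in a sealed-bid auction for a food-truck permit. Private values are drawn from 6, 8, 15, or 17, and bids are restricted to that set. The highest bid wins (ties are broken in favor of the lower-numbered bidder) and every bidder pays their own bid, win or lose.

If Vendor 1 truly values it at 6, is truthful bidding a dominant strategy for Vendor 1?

No

Consider the case where Vendor 2 bids 6 and Vendor 3 bids 8.
Truthful bid 6: loses but pays 6, utility -6.
Bid 8 instead: wins, pays 8, utility 6 - 8 = -2.
Since -2 > -6, bidding 8 is strictly better here, so truthful bidding is not dominant.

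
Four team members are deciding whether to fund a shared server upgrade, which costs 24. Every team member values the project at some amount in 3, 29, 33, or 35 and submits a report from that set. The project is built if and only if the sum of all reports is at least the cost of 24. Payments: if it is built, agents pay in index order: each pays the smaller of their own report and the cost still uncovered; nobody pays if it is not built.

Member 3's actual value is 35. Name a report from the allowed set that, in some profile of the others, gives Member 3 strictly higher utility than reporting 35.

3

Suppose Member 1 reports 3, Member 2 reports 3 and Member 4 reports 29.
Report 35: project built, pays 18, utility 35 - 18 = 17.
Report 3: project built, pays 3, utility 35 - 3 = 32.
So reporting 3 beats truth here (32 > 17).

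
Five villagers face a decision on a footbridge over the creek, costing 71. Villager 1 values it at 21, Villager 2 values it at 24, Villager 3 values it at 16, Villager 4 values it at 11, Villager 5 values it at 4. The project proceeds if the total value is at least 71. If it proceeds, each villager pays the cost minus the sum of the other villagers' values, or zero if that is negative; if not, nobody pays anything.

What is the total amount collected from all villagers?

Total value 76 ≥ cost 71, so it is built.
Villager 1: others sum to 55; max(0, 71 - 55) = 16.
Villager 2: others sum to 52; max(0, 71 - 52) = 19.
Villager 3: others sum to 60; max(0, 71 - 60) = 11.
Villager 4: others sum to 65; max(0, 71 - 65) = 6.
Villager 5: others sum to 72; max(0, 71 - 72) = 0.
Total collected = 16 + 19 + 11 + 6 + 0 = 52.

52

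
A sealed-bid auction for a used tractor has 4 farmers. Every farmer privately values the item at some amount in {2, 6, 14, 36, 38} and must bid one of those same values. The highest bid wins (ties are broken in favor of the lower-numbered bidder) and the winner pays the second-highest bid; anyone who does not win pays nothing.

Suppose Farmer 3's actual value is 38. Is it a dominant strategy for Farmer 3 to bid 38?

Yes

Check each profile of the others' bids and compare truth against every alternative bid.
Others bid (2, 36, 2): truth gives 2, best alternative gives 0.
Others bid (2, 36, 6): truth gives 2, best alternative gives 0.
Others bid (2, 36, 14): truth gives 2, best alternative gives 0.
Others bid (2, 36, 36): truth gives 2, best alternative gives 0.
Others bid (6, 36, 2): truth gives 2, best alternative gives 0.
Others bid (6, 36, 6): truth gives 2, best alternative gives 0.
(Remaining 119 profiles checked similarly; truth is weakly best in each.)
In every case the truthful bid is at least as good as any alternative, so it is a dominant strategy.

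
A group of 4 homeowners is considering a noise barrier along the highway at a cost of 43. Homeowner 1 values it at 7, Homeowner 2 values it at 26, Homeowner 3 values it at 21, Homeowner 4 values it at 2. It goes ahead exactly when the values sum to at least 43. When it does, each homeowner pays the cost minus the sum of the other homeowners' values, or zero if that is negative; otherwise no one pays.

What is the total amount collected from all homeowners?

21

Total value 56 ≥ cost 43, so it is built.
Homeowner 1: others sum to 49; max(0, 43 - 49) = 0.
Homeowner 2: others sum to 30; max(0, 43 - 30) = 13.
Homeowner 3: others sum to 35; max(0, 43 - 35) = 8.
Homeowner 4: others sum to 54; max(0, 43 - 54) = 0.
Total collected = 0 + 13 + 8 + 0 = 21.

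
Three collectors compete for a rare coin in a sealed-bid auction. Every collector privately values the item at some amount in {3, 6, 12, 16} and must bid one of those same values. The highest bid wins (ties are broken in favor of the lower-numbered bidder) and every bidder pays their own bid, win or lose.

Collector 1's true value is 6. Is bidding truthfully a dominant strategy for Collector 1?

No

Consider the case where Collector 2 bids 3 and Collector 3 bids 3.
Truthful bid 6: wins, pays 6, utility 6 - 6 = 0.
Bid 3 instead: wins, pays 3, utility 6 - 3 = 3.
Since 3 > 0, bidding 3 is strictly better here, so truthful bidding is not dominant.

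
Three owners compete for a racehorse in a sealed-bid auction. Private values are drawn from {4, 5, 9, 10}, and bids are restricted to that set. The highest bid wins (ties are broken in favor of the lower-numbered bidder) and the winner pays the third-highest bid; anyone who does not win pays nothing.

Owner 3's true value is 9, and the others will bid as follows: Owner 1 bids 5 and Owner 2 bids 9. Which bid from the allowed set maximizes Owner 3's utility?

10

Bid 4: loses, pays 0, utility 0.
Bid 5: loses, pays 0, utility 0.
Bid 9: loses, pays 0, utility 0.
Bid 10: wins, pays 5, utility 9 - 5 = 4.
The best choice is 10 with utility 4.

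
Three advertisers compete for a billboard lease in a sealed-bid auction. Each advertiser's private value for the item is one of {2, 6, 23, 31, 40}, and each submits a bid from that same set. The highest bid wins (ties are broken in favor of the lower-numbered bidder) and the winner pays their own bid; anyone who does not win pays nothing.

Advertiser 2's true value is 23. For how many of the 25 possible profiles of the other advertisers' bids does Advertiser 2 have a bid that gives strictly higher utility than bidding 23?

2

Others bid (2, 2): truth gives 0; bid 6 gives 17 > 0. Violating.
Others bid (2, 6): truth gives 0; bid 6 gives 17 > 0. Violating.
Others bid (2, 23): truth gives 0; no alternative beats it.
Others bid (2, 31): truth gives 0; no alternative beats it.
(Checking all 25 profiles: 2 have a profitable deviation, 23 do not.)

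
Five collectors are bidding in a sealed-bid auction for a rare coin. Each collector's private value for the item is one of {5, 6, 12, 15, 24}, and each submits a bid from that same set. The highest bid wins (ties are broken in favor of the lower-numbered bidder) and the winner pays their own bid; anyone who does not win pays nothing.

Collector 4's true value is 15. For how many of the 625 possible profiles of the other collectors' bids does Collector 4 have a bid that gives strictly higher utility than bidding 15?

Others bid (5, 5, 5, 5): truth gives 0; bid 6 gives 9 > 0. Violating.
Others bid (5, 5, 5, 6): truth gives 0; bid 6 gives 9 > 0. Violating.
Others bid (5, 5, 5, 12): truth gives 0; bid 12 gives 3 > 0. Violating.
Others bid (5, 5, 6, 5): truth gives 0; bid 12 gives 3 > 0. Violating.
Others bid (5, 5, 5, 15): truth gives 0; no alternative beats it.
Others bid (5, 5, 5, 24): truth gives 0; no alternative beats it.
(Checking all 625 profiles: 24 have a profitable deviation, 601 do not.)

24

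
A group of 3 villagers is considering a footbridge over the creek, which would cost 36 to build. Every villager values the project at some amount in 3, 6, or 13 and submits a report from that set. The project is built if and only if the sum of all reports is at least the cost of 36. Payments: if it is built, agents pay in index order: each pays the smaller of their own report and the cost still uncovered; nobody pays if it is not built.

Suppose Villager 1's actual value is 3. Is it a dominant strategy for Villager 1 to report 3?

Check each profile of the others' reports and compare truth against every alternative report.
Others report (3, 3): truth gives 0, best alternative gives 0.
Others report (3, 6): truth gives 0, best alternative gives 0.
Others report (3, 13): truth gives 0, best alternative gives 0.
Others report (6, 3): truth gives 0, best alternative gives 0.
Others report (6, 6): truth gives 0, best alternative gives 0.
Others report (6, 13): truth gives 0, best alternative gives 0.
(Remaining 3 profiles checked similarly; truth is weakly best in each.)
In every case the truthful report is at least as good as any alternative, so it is a dominant strategy.

Yes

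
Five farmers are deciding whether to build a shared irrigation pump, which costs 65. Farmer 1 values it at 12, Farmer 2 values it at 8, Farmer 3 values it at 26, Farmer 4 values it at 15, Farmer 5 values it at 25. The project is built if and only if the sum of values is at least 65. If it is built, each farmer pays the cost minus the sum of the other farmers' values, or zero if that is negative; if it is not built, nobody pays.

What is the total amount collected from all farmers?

Total value 86 ≥ cost 65, so it is built.
Farmer 1: others sum to 74; max(0, 65 - 74) = 0.
Farmer 2: others sum to 78; max(0, 65 - 78) = 0.
Farmer 3: others sum to 60; max(0, 65 - 60) = 5.
Farmer 4: others sum to 71; max(0, 65 - 71) = 0.
Farmer 5: others sum to 61; max(0, 65 - 61) = 4.
Total collected = 0 + 0 + 5 + 0 + 4 = 9.

9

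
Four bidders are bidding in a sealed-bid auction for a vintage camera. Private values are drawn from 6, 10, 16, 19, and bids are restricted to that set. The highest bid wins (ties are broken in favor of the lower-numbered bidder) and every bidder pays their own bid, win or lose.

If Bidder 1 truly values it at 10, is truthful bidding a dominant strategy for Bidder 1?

Consider the case where Bidder 2 bids 6, Bidder 3 bids 6 and Bidder 4 bids 6.
Truthful bid 10: wins, pays 10, utility 10 - 10 = 0.
Bid 6 instead: wins, pays 6, utility 10 - 6 = 4.
Since 4 > 0, bidding 6 is strictly better here, so truthful bidding is not dominant.

No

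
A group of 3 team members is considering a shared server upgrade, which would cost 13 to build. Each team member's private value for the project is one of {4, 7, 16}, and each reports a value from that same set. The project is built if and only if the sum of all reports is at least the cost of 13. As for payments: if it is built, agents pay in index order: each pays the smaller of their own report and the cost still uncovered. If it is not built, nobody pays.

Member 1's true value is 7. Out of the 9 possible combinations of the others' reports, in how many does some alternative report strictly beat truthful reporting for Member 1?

8

Others report (4, 7): truth gives 0; report 4 gives 3 > 0. Violating.
Others report (4, 16): truth gives 0; report 4 gives 3 > 0. Violating.
Others report (7, 4): truth gives 0; report 4 gives 3 > 0. Violating.
Others report (7, 7): truth gives 0; report 4 gives 3 > 0. Violating.
Others report (4, 4): truth gives 0; no alternative beats it.
(Checking all 9 profiles: 8 have a profitable deviation, 1 does not.)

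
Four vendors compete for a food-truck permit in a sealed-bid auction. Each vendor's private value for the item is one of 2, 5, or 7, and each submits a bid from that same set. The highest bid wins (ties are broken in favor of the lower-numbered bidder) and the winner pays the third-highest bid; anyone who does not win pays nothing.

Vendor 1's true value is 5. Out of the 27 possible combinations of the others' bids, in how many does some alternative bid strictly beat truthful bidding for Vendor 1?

Others bid (2, 2, 7): truth gives 0; bid 7 gives 3 > 0. Violating.
Others bid (2, 7, 2): truth gives 0; bid 7 gives 3 > 0. Violating.
Others bid (7, 2, 2): truth gives 0; bid 7 gives 3 > 0. Violating.
Others bid (2, 2, 2): truth gives 3; no alternative beats it.
Others bid (2, 2, 5): truth gives 3; no alternative beats it.
(Checking all 27 profiles: 3 have a profitable deviation, 24 do not.)

3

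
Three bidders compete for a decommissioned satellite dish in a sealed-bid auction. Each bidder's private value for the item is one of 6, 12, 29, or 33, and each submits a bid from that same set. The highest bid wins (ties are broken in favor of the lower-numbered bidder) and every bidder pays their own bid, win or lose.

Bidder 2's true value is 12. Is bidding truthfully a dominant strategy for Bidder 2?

No

Consider the case where Bidder 1 bids 6 and Bidder 3 bids 29.
Truthful bid 12: loses but pays 12, utility -12.
Bid 6 instead: loses but pays 6, utility -6.
Since -6 > -12, bidding 6 is strictly better here, so truthful bidding is not dominant.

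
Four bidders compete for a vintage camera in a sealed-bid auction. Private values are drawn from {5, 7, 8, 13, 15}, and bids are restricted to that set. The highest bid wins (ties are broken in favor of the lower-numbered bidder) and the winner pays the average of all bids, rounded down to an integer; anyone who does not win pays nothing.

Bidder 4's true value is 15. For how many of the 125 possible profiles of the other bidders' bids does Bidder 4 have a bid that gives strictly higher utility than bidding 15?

Others bid (5, 5, 5): truth gives 8; bid 7 gives 10 > 8. Violating.
Others bid (5, 5, 7): truth gives 7; bid 8 gives 9 > 7. Violating.
Others bid (5, 5, 8): truth gives 7; bid 13 gives 8 > 7. Violating.
Others bid (5, 7, 5): truth gives 7; bid 8 gives 9 > 7. Violating.
Others bid (5, 5, 13): truth gives 6; no alternative beats it.
Others bid (5, 5, 15): truth gives 0; no alternative beats it.
(Checking all 125 profiles: 17 have a profitable deviation, 108 do not.)

17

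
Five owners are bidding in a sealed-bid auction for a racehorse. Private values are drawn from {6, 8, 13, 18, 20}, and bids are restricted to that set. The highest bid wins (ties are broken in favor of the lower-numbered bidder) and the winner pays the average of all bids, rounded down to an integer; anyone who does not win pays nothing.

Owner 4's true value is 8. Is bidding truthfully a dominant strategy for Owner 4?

No

Consider the case where Owner 1 bids 6, Owner 2 bids 6, Owner 3 bids 8 and Owner 5 bids 6.
Truthful bid 8: loses, pays 0, utility 0.
Bid 13 instead: wins, pays 7, utility 8 - 7 = 1.
Since 1 > 0, bidding 13 is strictly better here, so truthful bidding is not dominant.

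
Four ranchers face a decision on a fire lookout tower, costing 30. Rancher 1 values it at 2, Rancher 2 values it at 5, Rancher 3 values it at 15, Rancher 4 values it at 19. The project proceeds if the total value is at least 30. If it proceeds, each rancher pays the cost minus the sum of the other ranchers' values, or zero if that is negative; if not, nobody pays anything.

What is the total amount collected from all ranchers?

12

Total value 41 ≥ cost 30, so it is built.
Rancher 1: others sum to 39; max(0, 30 - 39) = 0.
Rancher 2: others sum to 36; max(0, 30 - 36) = 0.
Rancher 3: others sum to 26; max(0, 30 - 26) = 4.
Rancher 4: others sum to 22; max(0, 30 - 22) = 8.
Total collected = 0 + 0 + 4 + 8 = 12.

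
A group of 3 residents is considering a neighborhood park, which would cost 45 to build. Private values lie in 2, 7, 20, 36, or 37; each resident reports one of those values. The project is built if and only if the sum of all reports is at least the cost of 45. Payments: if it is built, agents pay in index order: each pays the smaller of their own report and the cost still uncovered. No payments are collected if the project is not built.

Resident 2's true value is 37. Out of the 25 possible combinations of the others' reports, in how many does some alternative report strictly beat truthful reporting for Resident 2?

23

Others report (2, 7): truth gives 0; report 36 gives 1 > 0. Violating.
Others report (2, 20): truth gives 0; report 36 gives 1 > 0. Violating.
Others report (2, 36): truth gives 0; report 7 gives 30 > 0. Violating.
Others report (2, 37): truth gives 0; report 7 gives 30 > 0. Violating.
Others report (2, 2): truth gives 0; no alternative beats it.
Others report (20, 2): truth gives 12; no alternative beats it.
(Checking all 25 profiles: 23 have a profitable deviation, 2 do not.)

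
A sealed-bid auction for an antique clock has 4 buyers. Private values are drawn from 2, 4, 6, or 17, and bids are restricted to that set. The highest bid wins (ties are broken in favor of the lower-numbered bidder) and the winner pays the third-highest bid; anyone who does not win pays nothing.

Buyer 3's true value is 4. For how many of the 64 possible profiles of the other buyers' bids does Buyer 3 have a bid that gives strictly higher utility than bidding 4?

6

Others bid (2, 2, 6): truth gives 0; bid 6 gives 2 > 0. Violating.
Others bid (2, 2, 17): truth gives 0; bid 17 gives 2 > 0. Violating.
Others bid (2, 4, 2): truth gives 0; bid 6 gives 2 > 0. Violating.
Others bid (2, 6, 2): truth gives 0; bid 17 gives 2 > 0. Violating.
Others bid (2, 2, 2): truth gives 2; no alternative beats it.
Others bid (2, 2, 4): truth gives 2; no alternative beats it.
(Checking all 64 profiles: 6 have a profitable deviation, 58 do not.)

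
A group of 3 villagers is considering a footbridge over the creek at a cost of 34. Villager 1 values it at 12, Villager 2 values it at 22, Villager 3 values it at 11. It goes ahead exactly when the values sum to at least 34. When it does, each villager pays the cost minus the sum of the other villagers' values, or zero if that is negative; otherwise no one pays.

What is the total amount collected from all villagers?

Total value 45 ≥ cost 34, so it is built.
Villager 1: others sum to 33; max(0, 34 - 33) = 1.
Villager 2: others sum to 23; max(0, 34 - 23) = 11.
Villager 3: others sum to 34; max(0, 34 - 34) = 0.
Total collected = 1 + 11 + 0 = 12.

12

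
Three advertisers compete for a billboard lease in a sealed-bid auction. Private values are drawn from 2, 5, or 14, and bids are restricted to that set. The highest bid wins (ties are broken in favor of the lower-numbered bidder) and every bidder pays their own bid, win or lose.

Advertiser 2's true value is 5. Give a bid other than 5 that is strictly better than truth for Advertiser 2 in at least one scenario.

2

Suppose Advertiser 1 bids 2 and Advertiser 3 bids 14.
Bid 5: loses but pays 5, utility -5.
Bid 2: loses but pays 2, utility -2.
So bidding 2 beats truth here (-2 > -5).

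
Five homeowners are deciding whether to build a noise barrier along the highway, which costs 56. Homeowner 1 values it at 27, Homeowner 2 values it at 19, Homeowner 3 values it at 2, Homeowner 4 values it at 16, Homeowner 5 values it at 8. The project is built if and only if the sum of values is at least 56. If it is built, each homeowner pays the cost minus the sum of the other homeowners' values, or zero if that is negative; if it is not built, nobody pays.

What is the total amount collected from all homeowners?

14

Total value 72 ≥ cost 56, so it is built.
Homeowner 1: others sum to 45; max(0, 56 - 45) = 11.
Homeowner 2: others sum to 53; max(0, 56 - 53) = 3.
Homeowner 3: others sum to 70; max(0, 56 - 70) = 0.
Homeowner 4: others sum to 56; max(0, 56 - 56) = 0.
Homeowner 5: others sum to 64; max(0, 56 - 64) = 0.
Total collected = 11 + 3 + 0 + 0 + 0 = 14.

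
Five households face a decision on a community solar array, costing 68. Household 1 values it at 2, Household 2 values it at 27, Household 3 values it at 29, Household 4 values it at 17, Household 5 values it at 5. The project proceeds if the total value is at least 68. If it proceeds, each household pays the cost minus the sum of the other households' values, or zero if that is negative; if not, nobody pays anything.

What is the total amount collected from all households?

Total value 80 ≥ cost 68, so it is built.
Household 1: others sum to 78; max(0, 68 - 78) = 0.
Household 2: others sum to 53; max(0, 68 - 53) = 15.
Household 3: others sum to 51; max(0, 68 - 51) = 17.
Household 4: others sum to 63; max(0, 68 - 63) = 5.
Household 5: others sum to 75; max(0, 68 - 75) = 0.
Total collected = 0 + 15 + 17 + 5 + 0 = 37.

37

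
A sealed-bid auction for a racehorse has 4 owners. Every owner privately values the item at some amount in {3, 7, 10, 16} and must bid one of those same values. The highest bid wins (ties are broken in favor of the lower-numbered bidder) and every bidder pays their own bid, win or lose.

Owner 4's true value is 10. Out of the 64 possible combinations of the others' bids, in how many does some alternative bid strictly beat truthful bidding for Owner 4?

57

Others bid (3, 3, 3): truth gives 0; bid 7 gives 3 > 0. Violating.
Others bid (3, 3, 10): truth gives -10; bid 3 gives -3 > -10. Violating.
Others bid (3, 3, 16): truth gives -10; bid 3 gives -3 > -10. Violating.
Others bid (3, 7, 10): truth gives -10; bid 3 gives -3 > -10. Violating.
Others bid (3, 3, 7): truth gives 0; no alternative beats it.
Others bid (3, 7, 3): truth gives 0; no alternative beats it.
(Checking all 64 profiles: 57 have a profitable deviation, 7 do not.)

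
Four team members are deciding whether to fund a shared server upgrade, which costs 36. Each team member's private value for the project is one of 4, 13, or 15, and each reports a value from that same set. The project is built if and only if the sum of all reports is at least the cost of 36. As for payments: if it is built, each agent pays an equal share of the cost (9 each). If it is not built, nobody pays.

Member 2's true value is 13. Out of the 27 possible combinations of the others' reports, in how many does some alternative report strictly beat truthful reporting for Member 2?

3

Others report (4, 4, 13): truth gives 0; report 15 gives 4 > 0. Violating.
Others report (4, 13, 4): truth gives 0; report 15 gives 4 > 0. Violating.
Others report (13, 4, 4): truth gives 0; report 15 gives 4 > 0. Violating.
Others report (4, 4, 4): truth gives 0; no alternative beats it.
Others report (4, 4, 15): truth gives 4; no alternative beats it.
(Checking all 27 profiles: 3 have a profitable deviation, 24 do not.)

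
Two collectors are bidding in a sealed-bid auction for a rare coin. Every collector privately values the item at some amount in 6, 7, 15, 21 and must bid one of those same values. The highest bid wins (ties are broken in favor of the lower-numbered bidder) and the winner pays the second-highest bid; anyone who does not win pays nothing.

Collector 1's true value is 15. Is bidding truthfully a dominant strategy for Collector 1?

Yes

Check each profile of the others' bids and compare truth against every alternative bid.
Others bid (6): truth gives 9, best alternative gives 9.
Others bid (7): truth gives 8, best alternative gives 8.
Others bid (15): truth gives 0, best alternative gives 0.
Others bid (21): truth gives 0, best alternative gives 0.
In every case the truthful bid is at least as good as any alternative, so it is a dominant strategy.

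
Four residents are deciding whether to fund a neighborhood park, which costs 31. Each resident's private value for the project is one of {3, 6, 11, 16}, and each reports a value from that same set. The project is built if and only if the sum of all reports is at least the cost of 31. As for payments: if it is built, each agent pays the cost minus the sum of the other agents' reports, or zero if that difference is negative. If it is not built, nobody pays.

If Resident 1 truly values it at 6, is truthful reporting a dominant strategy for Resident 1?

Check each profile of the others' reports and compare truth against every alternative report.
Others report (3, 16, 16): truth gives 6, best alternative gives 6.
Others report (6, 11, 16): truth gives 6, best alternative gives 6.
Others report (6, 16, 11): truth gives 6, best alternative gives 6.
Others report (6, 16, 16): truth gives 6, best alternative gives 6.
Others report (11, 6, 16): truth gives 6, best alternative gives 6.
Others report (11, 11, 11): truth gives 6, best alternative gives 6.
(Remaining 58 profiles checked similarly; truth is weakly best in each.)
In every case the truthful report is at least as good as any alternative, so it is a dominant strategy.

Yes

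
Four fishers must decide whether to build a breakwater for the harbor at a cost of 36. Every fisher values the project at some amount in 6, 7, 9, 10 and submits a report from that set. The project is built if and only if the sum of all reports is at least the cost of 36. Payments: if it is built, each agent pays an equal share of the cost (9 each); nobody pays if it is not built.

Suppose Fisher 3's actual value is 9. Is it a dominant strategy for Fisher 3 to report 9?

Yes

Check each profile of the others' reports and compare truth against every alternative report.
Others report (6, 6, 6): truth gives 0, best alternative gives 0.
Others report (6, 6, 7): truth gives 0, best alternative gives 0.
Others report (6, 6, 9): truth gives 0, best alternative gives 0.
Others report (6, 6, 10): truth gives 0, best alternative gives 0.
Others report (6, 7, 6): truth gives 0, best alternative gives 0.
Others report (6, 7, 7): truth gives 0, best alternative gives 0.
(Remaining 58 profiles checked similarly; truth is weakly best in each.)
In every case the truthful report is at least as good as any alternative, so it is a dominant strategy.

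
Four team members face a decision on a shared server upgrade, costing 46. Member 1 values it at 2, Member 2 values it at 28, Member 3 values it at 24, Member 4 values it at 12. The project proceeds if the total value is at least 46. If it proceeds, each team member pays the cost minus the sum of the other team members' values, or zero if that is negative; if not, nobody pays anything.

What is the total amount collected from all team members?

12

Total value 66 ≥ cost 46, so it is built.
Member 1: others sum to 64; max(0, 46 - 64) = 0.
Member 2: others sum to 38; max(0, 46 - 38) = 8.
Member 3: others sum to 42; max(0, 46 - 42) = 4.
Member 4: others sum to 54; max(0, 46 - 54) = 0.
Total collected = 0 + 8 + 4 + 0 = 12.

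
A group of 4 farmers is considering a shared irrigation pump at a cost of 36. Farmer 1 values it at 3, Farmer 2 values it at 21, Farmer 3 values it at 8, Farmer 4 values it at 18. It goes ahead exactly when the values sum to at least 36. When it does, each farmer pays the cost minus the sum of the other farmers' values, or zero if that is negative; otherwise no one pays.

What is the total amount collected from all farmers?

Total value 50 ≥ cost 36, so it is built.
Farmer 1: others sum to 47; max(0, 36 - 47) = 0.
Farmer 2: others sum to 29; max(0, 36 - 29) = 7.
Farmer 3: others sum to 42; max(0, 36 - 42) = 0.
Farmer 4: others sum to 32; max(0, 36 - 32) = 4.
Total collected = 0 + 7 + 0 + 4 = 11.

11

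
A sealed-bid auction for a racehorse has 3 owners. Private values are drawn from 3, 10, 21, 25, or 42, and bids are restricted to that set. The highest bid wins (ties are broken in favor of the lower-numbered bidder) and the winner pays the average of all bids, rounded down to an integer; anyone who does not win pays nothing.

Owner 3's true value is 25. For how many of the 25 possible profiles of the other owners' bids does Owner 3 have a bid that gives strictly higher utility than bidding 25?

Others bid (3, 3): truth gives 15; bid 10 gives 20 > 15. Violating.
Others bid (3, 10): truth gives 13; bid 21 gives 14 > 13. Violating.
Others bid (3, 25): truth gives 0; bid 42 gives 2 > 0. Violating.
Others bid (10, 3): truth gives 13; bid 21 gives 14 > 13. Violating.
Others bid (3, 21): truth gives 9; no alternative beats it.
Others bid (3, 42): truth gives 0; no alternative beats it.
(Checking all 25 profiles: 6 have a profitable deviation, 19 do not.)

6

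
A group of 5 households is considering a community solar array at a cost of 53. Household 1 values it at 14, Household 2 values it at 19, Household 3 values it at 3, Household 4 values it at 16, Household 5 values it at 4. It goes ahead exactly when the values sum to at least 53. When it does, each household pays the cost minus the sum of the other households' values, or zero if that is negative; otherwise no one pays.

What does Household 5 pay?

1

Total value 56 ≥ cost 53, so the project is built.
The other households' values sum to 52.
Cost minus that sum is 53 - 52 = 1.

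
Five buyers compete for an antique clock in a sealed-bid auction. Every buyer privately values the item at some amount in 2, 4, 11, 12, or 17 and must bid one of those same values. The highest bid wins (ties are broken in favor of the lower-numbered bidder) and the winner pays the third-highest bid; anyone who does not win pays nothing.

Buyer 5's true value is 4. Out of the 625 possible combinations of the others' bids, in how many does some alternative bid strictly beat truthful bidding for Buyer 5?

12

Others bid (2, 2, 2, 4): truth gives 0; bid 11 gives 2 > 0. Violating.
Others bid (2, 2, 2, 11): truth gives 0; bid 12 gives 2 > 0. Violating.
Others bid (2, 2, 2, 12): truth gives 0; bid 17 gives 2 > 0. Violating.
Others bid (2, 2, 4, 2): truth gives 0; bid 11 gives 2 > 0. Violating.
Others bid (2, 2, 2, 2): truth gives 2; no alternative beats it.
Others bid (2, 2, 2, 17): truth gives 0; no alternative beats it.
(Checking all 625 profiles: 12 have a profitable deviation, 613 do not.)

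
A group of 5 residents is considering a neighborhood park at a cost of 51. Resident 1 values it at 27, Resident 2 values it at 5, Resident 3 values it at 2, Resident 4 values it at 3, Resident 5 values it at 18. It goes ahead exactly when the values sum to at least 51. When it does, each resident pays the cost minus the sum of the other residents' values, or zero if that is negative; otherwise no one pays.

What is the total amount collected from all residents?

Total value 55 ≥ cost 51, so it is built.
Resident 1: others sum to 28; max(0, 51 - 28) = 23.
Resident 2: others sum to 50; max(0, 51 - 50) = 1.
Resident 3: others sum to 53; max(0, 51 - 53) = 0.
Resident 4: others sum to 52; max(0, 51 - 52) = 0.
Resident 5: others sum to 37; max(0, 51 - 37) = 14.
Total collected = 23 + 1 + 0 + 0 + 14 = 38.

38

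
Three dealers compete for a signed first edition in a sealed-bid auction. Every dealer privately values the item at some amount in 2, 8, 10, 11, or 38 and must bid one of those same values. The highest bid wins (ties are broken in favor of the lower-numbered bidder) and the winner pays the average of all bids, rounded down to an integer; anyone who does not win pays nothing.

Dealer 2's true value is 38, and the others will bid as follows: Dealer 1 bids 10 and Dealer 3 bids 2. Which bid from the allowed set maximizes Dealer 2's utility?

Bid 2: loses, pays 0, utility 0.
Bid 8: loses, pays 0, utility 0.
Bid 10: loses, pays 0, utility 0.
Bid 11: wins, pays 7, utility 38 - 7 = 31.
Bid 38: wins, pays 16, utility 38 - 16 = 22.
The best choice is 11 with utility 31.

11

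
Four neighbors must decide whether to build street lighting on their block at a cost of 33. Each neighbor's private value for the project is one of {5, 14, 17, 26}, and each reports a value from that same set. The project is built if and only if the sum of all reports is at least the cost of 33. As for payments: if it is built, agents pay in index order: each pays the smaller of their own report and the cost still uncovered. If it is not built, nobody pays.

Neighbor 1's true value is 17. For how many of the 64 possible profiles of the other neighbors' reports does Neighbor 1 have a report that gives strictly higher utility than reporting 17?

Others report (5, 5, 14): truth gives 0; report 14 gives 3 > 0. Violating.
Others report (5, 5, 17): truth gives 0; report 14 gives 3 > 0. Violating.
Others report (5, 5, 26): truth gives 0; report 5 gives 12 > 0. Violating.
Others report (5, 14, 5): truth gives 0; report 14 gives 3 > 0. Violating.
Others report (5, 5, 5): truth gives 0; no alternative beats it.
(Checking all 64 profiles: 63 have a profitable deviation, 1 does not.)

63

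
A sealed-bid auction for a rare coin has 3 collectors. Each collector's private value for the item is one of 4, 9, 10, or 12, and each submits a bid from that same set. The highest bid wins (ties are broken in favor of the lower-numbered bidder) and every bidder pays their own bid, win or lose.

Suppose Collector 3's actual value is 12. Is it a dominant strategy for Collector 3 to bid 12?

No

Consider the case where Collector 1 bids 4 and Collector 2 bids 4.
Truthful bid 12: wins, pays 12, utility 12 - 12 = 0.
Bid 9 instead: wins, pays 9, utility 12 - 9 = 3.
Since 3 > 0, bidding 9 is strictly better here, so truthful bidding is not dominant.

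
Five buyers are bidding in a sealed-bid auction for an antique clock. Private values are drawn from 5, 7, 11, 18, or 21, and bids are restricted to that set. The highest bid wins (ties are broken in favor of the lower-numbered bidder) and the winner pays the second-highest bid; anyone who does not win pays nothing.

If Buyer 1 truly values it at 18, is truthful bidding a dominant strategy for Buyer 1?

Yes

Check each profile of the others' bids and compare truth against every alternative bid.
Others bid (5, 5, 5, 5): truth gives 13, best alternative gives 13.
Others bid (5, 5, 5, 7): truth gives 11, best alternative gives 11.
Others bid (5, 5, 7, 5): truth gives 11, best alternative gives 11.
Others bid (5, 5, 7, 7): truth gives 11, best alternative gives 11.
Others bid (5, 7, 5, 5): truth gives 11, best alternative gives 11.
Others bid (5, 7, 5, 7): truth gives 11, best alternative gives 11.
(Remaining 619 profiles checked similarly; truth is weakly best in each.)
In every case the truthful bid is at least as good as any alternative, so it is a dominant strategy.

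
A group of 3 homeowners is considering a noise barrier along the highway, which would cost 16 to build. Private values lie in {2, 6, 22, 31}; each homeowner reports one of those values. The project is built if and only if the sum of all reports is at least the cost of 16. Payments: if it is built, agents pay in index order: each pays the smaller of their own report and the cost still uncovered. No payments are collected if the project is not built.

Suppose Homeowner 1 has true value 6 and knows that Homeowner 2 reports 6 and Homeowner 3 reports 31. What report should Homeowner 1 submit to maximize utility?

2

Report 2: project built, pays 2, utility 6 - 2 = 4.
Report 6: project built, pays 6, utility 6 - 6 = 0.
Report 22: project built, pays 16, utility 6 - 16 = -10.
Report 31: project built, pays 16, utility 6 - 16 = -10.
The best choice is 2 with utility 4.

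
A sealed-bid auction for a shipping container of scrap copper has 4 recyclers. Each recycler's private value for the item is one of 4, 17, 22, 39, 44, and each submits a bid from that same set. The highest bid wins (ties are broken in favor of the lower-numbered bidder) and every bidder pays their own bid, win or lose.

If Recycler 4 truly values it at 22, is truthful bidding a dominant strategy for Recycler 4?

Consider the case where Recycler 1 bids 4, Recycler 2 bids 4 and Recycler 3 bids 4.
Truthful bid 22: wins, pays 22, utility 22 - 22 = 0.
Bid 17 instead: wins, pays 17, utility 22 - 17 = 5.
Since 5 > 0, bidding 17 is strictly better here, so truthful bidding is not dominant.

No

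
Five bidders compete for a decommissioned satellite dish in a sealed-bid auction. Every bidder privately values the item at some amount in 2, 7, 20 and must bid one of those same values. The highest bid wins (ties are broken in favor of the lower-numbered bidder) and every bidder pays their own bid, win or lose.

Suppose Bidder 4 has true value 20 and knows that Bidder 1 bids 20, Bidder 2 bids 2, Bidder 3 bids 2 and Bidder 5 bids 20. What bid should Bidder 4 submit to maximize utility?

2

Bid 2: loses but pays 2, utility -2.
Bid 7: loses but pays 7, utility -7.
Bid 20: loses but pays 20, utility -20.
The best choice is 2 with utility -2.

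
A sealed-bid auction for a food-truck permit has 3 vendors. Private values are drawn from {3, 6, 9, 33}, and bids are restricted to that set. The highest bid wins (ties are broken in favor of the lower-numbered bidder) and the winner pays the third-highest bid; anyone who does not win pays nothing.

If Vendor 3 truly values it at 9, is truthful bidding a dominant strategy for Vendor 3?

Consider the case where Vendor 1 bids 3 and Vendor 2 bids 9.
Truthful bid 9: loses, pays 0, utility 0.
Bid 33 instead: wins, pays 3, utility 9 - 3 = 6.
Since 6 > 0, bidding 33 is strictly better here, so truthful bidding is not dominant.

No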